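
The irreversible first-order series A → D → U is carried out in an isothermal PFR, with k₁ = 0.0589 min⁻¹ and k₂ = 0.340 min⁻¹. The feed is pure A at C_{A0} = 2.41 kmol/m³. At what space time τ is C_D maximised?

6.24 min

For first-order series the maximum of C_D occurs at τ_opt = ln(k₂/k₁)/(k₂−k₁).
= ln(0.340/0.0589)/(0.340−0.0589) = ln(5.772)/0.2811 = 1.753/0.2811 = 6.24 min.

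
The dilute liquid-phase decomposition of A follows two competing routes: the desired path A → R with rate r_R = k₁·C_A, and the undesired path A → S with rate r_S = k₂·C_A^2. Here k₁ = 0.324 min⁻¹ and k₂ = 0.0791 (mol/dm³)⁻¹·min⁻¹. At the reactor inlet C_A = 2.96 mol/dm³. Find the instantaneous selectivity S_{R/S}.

1.38

S_{R/S} = r_R/r_S = (k₁·C_A)/(k₂·C_A^2) = (k₁/k₂)·C_A⁻¹.
= (0.324×2.960) / (0.0791×2.960^2) = 0.9590/0.6930 = 1.38.
The undesired path is higher order in A, so low C_A (CSTR or dilute feed) favours R.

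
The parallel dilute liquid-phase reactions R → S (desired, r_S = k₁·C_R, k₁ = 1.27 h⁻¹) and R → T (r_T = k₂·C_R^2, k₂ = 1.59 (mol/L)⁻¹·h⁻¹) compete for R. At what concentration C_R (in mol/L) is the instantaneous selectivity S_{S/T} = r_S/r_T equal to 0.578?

1.38 mol/L

S_{S/T} = (k₁/k₂)·C_R⁻¹ ⇒ C_R = (S·k₂/k₁)^(-1).
= (0.578×1.59/1.27)^(-1) = (0.7236)^(-1) = 1.38 mol/L.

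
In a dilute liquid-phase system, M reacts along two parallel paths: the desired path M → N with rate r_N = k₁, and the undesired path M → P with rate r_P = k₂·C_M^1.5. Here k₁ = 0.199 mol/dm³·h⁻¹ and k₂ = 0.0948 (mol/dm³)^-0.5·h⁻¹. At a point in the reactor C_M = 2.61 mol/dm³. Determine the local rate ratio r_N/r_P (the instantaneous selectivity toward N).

0.498

S_{N/P} = r_N/r_P = (k₁)/(k₂·C_M^1.5) = (k₁/k₂)·C_M^-1.5.
= (0.199) / (0.0948×2.610^1.5) = 0.1990/0.3997 = 0.498.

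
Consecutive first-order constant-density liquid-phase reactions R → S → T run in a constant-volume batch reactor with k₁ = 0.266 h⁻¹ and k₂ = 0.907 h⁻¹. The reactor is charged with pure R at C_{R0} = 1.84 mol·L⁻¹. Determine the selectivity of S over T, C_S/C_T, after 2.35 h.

0.592

The intermediate concentration in a first-order A→B→C sequence is C_S = k₁C_{R0}(e^(−k₁t) − e^(−k₂t))/(k₂−k₁).
e^(−k₁t) = e^(−0.266×2.35) = e^(−0.6251) = 0.5352; e^(−k₂t) = e^(−2.131) = 0.1187.
C_S = 0.266×1.84/(0.907−0.266) × (0.5352−0.1187) = 0.7636×0.4165 = 0.3181 mol·L⁻¹.
C_R = C_{R0}e^(−k₁t) = 0.9848 mol·L⁻¹, so C_T = C_{R0}−C_R−C_S = 0.5372 mol·L⁻¹; C_S/C_T = 0.592.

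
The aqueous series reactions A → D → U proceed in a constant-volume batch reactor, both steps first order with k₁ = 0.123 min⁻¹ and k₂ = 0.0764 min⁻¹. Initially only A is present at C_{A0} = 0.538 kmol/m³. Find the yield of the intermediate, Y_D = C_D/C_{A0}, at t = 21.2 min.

For first-order series with pure A initially, C_D(t) = k₁C_{A0}/(k₂−k₁)·(e^(−k₁t) − e^(−k₂t)).
e^(−k₁t) = e^(−0.123×21.2) = e^(−2.608) = 0.07371; e^(−k₂t) = e^(−1.620) = 0.1980.
C_D = 0.123×0.538/(0.0764−0.123) × (0.07371−0.1980) = (-1.420)×(-0.1243) = 0.1764 kmol/m³.
Y_D = C_D/C_{A0} = 0.1764/0.538 = 0.328.

0.328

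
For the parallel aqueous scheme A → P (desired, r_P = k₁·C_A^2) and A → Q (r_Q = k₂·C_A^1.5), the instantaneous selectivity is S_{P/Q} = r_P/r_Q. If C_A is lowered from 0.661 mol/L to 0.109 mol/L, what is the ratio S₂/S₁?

S_{P/Q} = (k₁/k₂)·C_A^0.5, so S₂/S₁ = (C_{A,2}/C_{A,1})^0.5.
= (0.109/0.661)^0.5 = (0.1649)^0.5 = 0.406.
Selectivity toward P falls as C_A falls — high-concentration operation is favoured.

0.406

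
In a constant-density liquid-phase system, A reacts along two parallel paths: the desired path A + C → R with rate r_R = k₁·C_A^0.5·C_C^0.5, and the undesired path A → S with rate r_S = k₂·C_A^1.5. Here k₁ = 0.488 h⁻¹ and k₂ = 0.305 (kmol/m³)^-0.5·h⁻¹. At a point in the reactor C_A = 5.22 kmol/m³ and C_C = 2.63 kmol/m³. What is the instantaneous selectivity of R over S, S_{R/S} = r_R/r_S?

S_{R/S} = r_R/r_S = (k₁·C_A^0.5·C_C^0.5)/(k₂·C_A^1.5) = (k₁/k₂)·C_A⁻¹·C_C^0.5.
= (0.488×5.220^0.5×2.630^0.5) / (0.305×5.220^1.5) = 1.808/3.638 = 0.497.

0.497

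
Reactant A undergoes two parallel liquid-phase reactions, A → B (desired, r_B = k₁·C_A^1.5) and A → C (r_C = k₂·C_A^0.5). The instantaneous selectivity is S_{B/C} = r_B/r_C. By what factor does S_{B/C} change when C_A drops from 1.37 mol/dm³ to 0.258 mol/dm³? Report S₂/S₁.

0.188

S_{B/C} = (k₁/k₂)·C_A, so S₂/S₁ = (C_{A,2}/C_{A,1}).
= 0.258/1.37 = 0.188.
Selectivity toward B falls as C_A falls — high-concentration operation is favoured.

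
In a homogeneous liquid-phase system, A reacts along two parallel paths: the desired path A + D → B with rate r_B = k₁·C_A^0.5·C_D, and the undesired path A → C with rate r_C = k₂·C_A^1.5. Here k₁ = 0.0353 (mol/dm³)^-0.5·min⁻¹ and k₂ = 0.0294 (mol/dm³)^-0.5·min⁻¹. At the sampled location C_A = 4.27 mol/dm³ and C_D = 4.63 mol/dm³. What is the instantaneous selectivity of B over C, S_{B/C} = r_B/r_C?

S_{B/C} = r_B/r_C = (k₁·C_A^0.5·C_D)/(k₂·C_A^1.5) = (k₁/k₂)·C_A⁻¹·C_D.
= (0.0353×4.270^0.5×4.630) / (0.0294×4.270^1.5) = 0.3377/0.2594 = 1.30.

1.30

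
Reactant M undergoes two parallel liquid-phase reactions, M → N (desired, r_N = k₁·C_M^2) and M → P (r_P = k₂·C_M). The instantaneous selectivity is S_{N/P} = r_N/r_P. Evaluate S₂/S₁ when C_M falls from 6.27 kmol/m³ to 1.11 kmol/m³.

S_{N/P} = (k₁/k₂)·C_M, so S₂/S₁ = (C_{M,2}/C_{M,1}).
= 1.11/6.27 = 0.177.

0.177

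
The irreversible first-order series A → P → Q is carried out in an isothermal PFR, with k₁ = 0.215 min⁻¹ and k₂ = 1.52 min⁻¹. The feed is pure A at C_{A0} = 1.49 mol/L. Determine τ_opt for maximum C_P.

The intermediate peaks when r₁ = r₂, i.e. k₁e^(−k₁τ) = k₂e^(−k₂τ), giving τ_opt = ln(k₂/k₁)/(k₂−k₁).
= ln(1.52/0.215)/(1.52−0.215) = ln(7.070)/1.305 = 1.956/1.305 = 1.50 min.

1.50 min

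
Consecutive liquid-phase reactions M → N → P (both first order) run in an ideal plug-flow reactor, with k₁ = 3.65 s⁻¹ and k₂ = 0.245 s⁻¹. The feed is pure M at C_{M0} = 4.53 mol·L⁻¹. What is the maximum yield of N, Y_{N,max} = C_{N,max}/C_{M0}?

At the optimum, C_{N,max}/C_{M0} = (k₁/k₂)^[k₂/(k₂−k₁)].
= (3.65/0.245)^(0.245/(0.245−3.65)) = (14.90)^(-0.07195) = 0.8234.

0.823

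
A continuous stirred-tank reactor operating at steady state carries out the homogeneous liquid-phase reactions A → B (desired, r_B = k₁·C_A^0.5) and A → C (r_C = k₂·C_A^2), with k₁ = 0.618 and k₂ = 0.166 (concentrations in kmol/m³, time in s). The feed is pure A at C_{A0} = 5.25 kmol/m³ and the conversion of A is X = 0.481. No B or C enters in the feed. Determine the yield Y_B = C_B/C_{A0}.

Exit C_A = C_{A0}(1−X) = 5.25×0.519 = 2.725 kmol/m³.
A CSTR operates uniformly at the exit composition, giving r_B = 1.020 and r_C = 1.232 (each k·C_A^n at C_A = 2.725).
Fraction of consumed A going to B: r_B/(r_B+r_C) = 0.4529.
C_B = 0.4529·C_{A0}·X = 0.4529×5.25×0.481 = 1.14 kmol/m³; Y_B = C_B/C_{A0} = 0.218.

0.218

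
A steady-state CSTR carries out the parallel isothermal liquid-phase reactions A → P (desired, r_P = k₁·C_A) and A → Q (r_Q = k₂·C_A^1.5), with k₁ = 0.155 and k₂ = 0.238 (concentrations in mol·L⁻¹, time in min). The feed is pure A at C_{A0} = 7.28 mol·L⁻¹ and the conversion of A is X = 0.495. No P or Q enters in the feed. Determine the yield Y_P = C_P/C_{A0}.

Exit C_A = C_{A0}(1−X) = 7.28×0.505 = 3.676 mol·L⁻¹.
Rates in a CSTR are evaluated at the outlet concentration: r_P = 0.155×3.676 = 0.5698, r_Q = 0.238×3.676^1.5 = 1.678.
Fraction of consumed A going to P: r_P/(r_P+r_Q) = 0.2535.
C_P = 0.2535·C_{A0}·X = 0.2535×7.28×0.495 = 0.914 mol·L⁻¹; Y_P = C_P/C_{A0} = 0.126.

0.126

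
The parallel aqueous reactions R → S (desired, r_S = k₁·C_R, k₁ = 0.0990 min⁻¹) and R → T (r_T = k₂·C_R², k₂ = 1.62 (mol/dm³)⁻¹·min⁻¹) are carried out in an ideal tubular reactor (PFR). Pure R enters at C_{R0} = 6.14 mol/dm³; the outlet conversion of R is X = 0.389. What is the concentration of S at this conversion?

C_R = C_{R0}(1−X) = 3.752 mol/dm³.
Along a PFR/batch, dC_S/dC_R = −r_S/(r_S+r_T) = −k₁/(k₁+k₂·C_R).
Integrating from C_{R0} to C_R: C_S = (0.0990/1.62)·ln[(0.0990+1.62·6.14)/(0.0990+1.62·3.75)] = 0.06111·ln(10.05/6.176) = 0.02972 mol/dm³.

0.0297 mol/dm³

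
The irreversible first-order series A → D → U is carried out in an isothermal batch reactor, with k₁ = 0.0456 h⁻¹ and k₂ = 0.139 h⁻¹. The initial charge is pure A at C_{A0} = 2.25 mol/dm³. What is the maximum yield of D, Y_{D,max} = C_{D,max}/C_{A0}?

0.190

At the optimum, C_{D,max}/C_{A0} = (k₁/k₂)^[k₂/(k₂−k₁)].
= (0.0456/0.139)^(0.139/(0.139−0.0456)) = (0.3281)^(1.488) = 0.1904.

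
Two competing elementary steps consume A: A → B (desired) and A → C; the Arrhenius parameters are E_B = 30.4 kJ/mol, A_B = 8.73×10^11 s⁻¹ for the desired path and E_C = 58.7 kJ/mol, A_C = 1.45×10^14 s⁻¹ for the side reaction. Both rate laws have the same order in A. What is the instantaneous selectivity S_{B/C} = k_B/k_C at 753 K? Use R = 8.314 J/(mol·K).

With equal orders, S_{B/C} = k_B/k_C = (A_B/A_C)·exp[(E_C−E_B)/(RT)].
(E_C−E_B)/(RT) = (58.7−30.4)×10³/(8.314×753) = 28300/6260 = 4.520.
k_B/k_C = (8.73×10^11/1.45×10^14)·exp(4.520) = 0.006021 × 91.88 = 0.553.

0.553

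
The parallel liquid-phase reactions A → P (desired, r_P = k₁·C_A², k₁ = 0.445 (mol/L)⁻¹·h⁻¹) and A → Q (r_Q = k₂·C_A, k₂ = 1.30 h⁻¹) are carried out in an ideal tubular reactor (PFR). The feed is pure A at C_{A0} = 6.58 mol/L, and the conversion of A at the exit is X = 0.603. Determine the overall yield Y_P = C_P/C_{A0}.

C_A = C_{A0}(1−X) = 2.612 mol/L.
Along a PFR/batch, dC_Q/dC_A = −r_Q/(r_P+r_Q) = −k₂/(k₂+k₁·C_A).
Integrating from C_{A0} to C_A: C_Q = (1.30/0.445)·ln[(1.30+0.445·6.58)/(1.30+0.445·2.61)] = 2.921·ln(4.228/2.462) = 1.579 mol/L.
Then C_P = (C_{A0}−C_A) − C_Q = 3.968 − 1.579 = 2.388 mol/L.
Y_P = C_P/C_{A0} = 2.388/6.58 = 0.363.

0.363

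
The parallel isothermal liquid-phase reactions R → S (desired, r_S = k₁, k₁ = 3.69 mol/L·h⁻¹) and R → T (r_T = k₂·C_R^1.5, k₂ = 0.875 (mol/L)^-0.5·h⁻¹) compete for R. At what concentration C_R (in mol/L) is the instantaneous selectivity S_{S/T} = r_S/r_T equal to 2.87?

S_{S/T} = (k₁/k₂)·C_R^-1.5 ⇒ C_R = (S·k₂/k₁)^(1/(-1.5)).
= (2.87×0.875/3.69)^(-0.6667) = (0.6806)^(-0.6667) = 1.29 mol/L.

1.29 mol/L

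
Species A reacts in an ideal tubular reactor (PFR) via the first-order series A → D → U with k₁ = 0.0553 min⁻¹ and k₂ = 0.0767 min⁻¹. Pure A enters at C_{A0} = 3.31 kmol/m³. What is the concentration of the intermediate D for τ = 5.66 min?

The intermediate concentration in a first-order A→B→C sequence is C_D = k₁C_{A0}(e^(−k₁τ) − e^(−k₂τ))/(k₂−k₁).
e^(−k₁τ) = e^(−0.0553×5.66) = e^(−0.3130) = 0.7313; e^(−k₂τ) = e^(−0.4341) = 0.6478.
C_D = 0.0553×3.31/(0.0767−0.0553) × (0.7313−0.6478) = 8.553×0.08342 = 0.7135 kmol/m³.

0.714 kmol/m³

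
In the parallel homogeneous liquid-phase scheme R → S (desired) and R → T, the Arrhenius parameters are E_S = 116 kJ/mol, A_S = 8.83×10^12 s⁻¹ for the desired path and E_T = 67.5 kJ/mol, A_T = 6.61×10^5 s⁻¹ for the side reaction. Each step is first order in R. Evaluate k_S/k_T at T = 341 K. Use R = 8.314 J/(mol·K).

0.497

Since both paths have the same order in R, the concentration cancels and S_{S/T} = k_S/k_T = (A_S/A_T)·exp[(E_T−E_S)/(RT)].
(E_T−E_S)/(RT) = (67.5−116)×10³/(8.314×341) = -48500/2835 = -17.11.
k_S/k_T = (8.83×10^12/6.61×10^5)·exp(-17.11) = 1.336×10^7 × 3.719×10^-8 = 0.497.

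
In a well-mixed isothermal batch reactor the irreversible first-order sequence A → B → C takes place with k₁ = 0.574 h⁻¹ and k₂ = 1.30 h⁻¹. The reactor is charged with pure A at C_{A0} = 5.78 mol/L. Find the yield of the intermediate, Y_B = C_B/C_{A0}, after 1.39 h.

0.226

Solving the coupled first-order balances gives C_B(t) = [k₁/(k₂−k₁)]·C_{A0}·(e^(−k₁t) − e^(−k₂t)).
e^(−k₁t) = e^(−0.574×1.39) = e^(−0.7979) = 0.4503; e^(−k₂t) = e^(−1.807) = 0.1641.
C_B = 0.574×5.78/(1.30−0.574) × (0.4503−0.1641) = 4.570×0.2861 = 1.308 mol/L.
Y_B = C_B/C_{A0} = 1.308/5.78 = 0.226.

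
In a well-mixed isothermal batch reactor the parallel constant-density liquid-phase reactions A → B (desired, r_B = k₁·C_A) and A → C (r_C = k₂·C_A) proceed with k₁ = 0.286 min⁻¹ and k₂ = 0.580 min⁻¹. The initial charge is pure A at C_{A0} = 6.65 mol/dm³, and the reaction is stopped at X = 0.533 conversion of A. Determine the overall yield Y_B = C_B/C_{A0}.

0.176

C_A = C_{A0}(1−X) = 3.106 mol/dm³.
Both paths are first order in A, so the instantaneous fraction to B is constant: dC_B/d(−C_A) = k₁/(k₁+k₂) = 0.3303.
C_B = 0.3303·(C_{A0}−C_A) = 0.3303×3.544 = 1.17 mol/dm³.
Y_B = C_B/C_{A0} = 1.171/6.65 = 0.176.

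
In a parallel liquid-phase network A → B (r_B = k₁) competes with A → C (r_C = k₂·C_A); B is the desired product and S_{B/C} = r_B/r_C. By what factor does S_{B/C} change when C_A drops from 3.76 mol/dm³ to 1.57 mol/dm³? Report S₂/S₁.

2.39

S_{B/C} = (k₁/k₂)·C_A⁻¹, so S₂/S₁ = (C_{A,2}/C_{A,1})⁻¹.
= 3.76/1.57 = 2.39.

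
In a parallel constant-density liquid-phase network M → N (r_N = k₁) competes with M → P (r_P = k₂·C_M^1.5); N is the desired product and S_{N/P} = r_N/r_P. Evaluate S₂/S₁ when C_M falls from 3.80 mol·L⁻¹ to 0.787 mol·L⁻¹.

S_{N/P} = (k₁/k₂)·C_M^-1.5, so S₂/S₁ = (C_{M,2}/C_{M,1})^-1.5.
= (0.787/3.80)^(-1.5) = (0.2071)^(-1.5) = 10.6.
Selectivity toward N rises as C_M falls — low-concentration operation is favoured.

10.6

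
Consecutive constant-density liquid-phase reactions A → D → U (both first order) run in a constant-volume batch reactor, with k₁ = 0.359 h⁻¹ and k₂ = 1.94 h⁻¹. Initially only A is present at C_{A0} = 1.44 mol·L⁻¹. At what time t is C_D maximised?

1.07 h

The intermediate peaks when r₁ = r₂, i.e. k₁e^(−k₁t) = k₂e^(−k₂t), giving t_opt = ln(k₂/k₁)/(k₂−k₁).
= ln(1.94/0.359)/(1.94−0.359) = ln(5.404)/1.581 = 1.687/1.581 = 1.07 h.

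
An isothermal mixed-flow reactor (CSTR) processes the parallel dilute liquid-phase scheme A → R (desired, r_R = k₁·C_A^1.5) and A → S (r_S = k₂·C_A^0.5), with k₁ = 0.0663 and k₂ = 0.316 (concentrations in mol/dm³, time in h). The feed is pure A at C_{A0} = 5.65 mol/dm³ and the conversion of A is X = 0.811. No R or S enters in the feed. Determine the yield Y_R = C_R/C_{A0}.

Exit C_A = C_{A0}(1−X) = 5.65×0.189 = 1.068 mol/dm³.
In a CSTR the entire volume is at exit conditions, so r_R = 0.0663×1.068^1.5 = 0.07316 and r_S = 0.316×1.068^0.5 = 0.3265.
Fraction of consumed A going to R: r_R/(r_R+r_S) = 0.1830.
C_R = 0.1830·C_{A0}·X = 0.1830×5.65×0.811 = 0.839 mol/dm³; Y_R = C_R/C_{A0} = 0.148.

0.148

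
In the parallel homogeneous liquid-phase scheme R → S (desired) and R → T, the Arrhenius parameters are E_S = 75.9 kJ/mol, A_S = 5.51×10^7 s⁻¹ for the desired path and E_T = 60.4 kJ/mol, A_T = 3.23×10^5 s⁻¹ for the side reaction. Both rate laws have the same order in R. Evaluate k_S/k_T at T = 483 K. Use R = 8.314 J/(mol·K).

With equal orders, S_{S/T} = k_S/k_T = (A_S/A_T)·exp[(E_T−E_S)/(RT)].
(E_T−E_S)/(RT) = (60.4−75.9)×10³/(8.314×483) = -15500/4016 = -3.860.
k_S/k_T = (5.51×10^7/3.23×10^5)·exp(-3.860) = 170.6 × 0.02107 = 3.59.
Since E_S > E_T, raising the temperature improves selectivity toward S.

3.59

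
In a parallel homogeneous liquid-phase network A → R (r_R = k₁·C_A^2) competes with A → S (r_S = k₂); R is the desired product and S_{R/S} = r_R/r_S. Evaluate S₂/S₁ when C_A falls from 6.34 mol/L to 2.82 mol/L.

0.198

S_{R/S} = (k₁/k₂)·C_A^2, so S₂/S₁ = (C_{A,2}/C_{A,1})^2.
= (2.82/6.34)^2 = (0.4448)^2 = 0.198.
Selectivity toward R falls as C_A falls — high-concentration operation is favoured.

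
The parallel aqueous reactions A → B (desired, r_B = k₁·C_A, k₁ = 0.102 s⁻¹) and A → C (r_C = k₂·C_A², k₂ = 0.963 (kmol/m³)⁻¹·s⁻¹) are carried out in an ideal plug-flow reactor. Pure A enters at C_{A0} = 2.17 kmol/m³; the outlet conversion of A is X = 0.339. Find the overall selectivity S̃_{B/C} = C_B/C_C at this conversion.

C_A = C_{A0}(1−X) = 1.434 kmol/m³.
Along a PFR/batch, dC_B/dC_A = −r_B/(r_B+r_C) = −k₁/(k₁+k₂·C_A).
Integrating from C_{A0} to C_A: C_B = (0.102/0.963)·ln[(0.102+0.963·2.17)/(0.102+0.963·1.43)] = 0.1059·ln(2.192/1.483) = 0.04135 kmol/m³.
C_C = (C_{A0}−C_A)−C_B = 0.6943 kmol/m³; S̃_{B/C} = 0.04135/0.6943 = 0.0596.

0.0596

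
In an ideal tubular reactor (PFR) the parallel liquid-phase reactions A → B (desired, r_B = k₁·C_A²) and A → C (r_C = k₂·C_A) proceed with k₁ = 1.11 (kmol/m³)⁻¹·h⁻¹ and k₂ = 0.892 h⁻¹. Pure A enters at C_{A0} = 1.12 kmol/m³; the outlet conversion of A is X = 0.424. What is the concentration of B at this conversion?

C_A = C_{A0}(1−X) = 0.6451 kmol/m³.
Along a PFR/batch, dC_C/dC_A = −r_C/(r_B+r_C) = −k₂/(k₂+k₁·C_A).
Integrating from C_{A0} to C_A: C_C = (0.892/1.11)·ln[(0.892+1.11·1.12)/(0.892+1.11·0.645)] = 0.8036·ln(2.135/1.608) = 0.2278 kmol/m³.
Then C_B = (C_{A0}−C_A) − C_C = 0.4749 − 0.2278 = 0.2470 kmol/m³.

0.247 kmol/m³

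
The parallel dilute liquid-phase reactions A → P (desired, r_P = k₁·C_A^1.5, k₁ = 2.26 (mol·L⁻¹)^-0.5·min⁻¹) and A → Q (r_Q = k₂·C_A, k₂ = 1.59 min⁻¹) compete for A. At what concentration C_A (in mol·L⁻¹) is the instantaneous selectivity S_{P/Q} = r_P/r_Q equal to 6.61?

S_{P/Q} = (k₁/k₂)·C_A^0.5 ⇒ C_A = (S·k₂/k₁)^(2).
= (6.61×1.59/2.26)^(2) = (4.650)^(2) = 21.6 mol·L⁻¹.

21.6 mol·L⁻¹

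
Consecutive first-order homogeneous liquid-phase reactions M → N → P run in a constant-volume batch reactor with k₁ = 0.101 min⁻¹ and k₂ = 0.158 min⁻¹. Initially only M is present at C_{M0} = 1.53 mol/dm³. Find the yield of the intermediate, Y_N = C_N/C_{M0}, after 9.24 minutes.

0.285

For first-order series with pure M initially, C_N(t) = k₁C_{M0}/(k₂−k₁)·(e^(−k₁t) − e^(−k₂t)).
e^(−k₁t) = e^(−0.101×9.24) = e^(−0.9332) = 0.3933; e^(−k₂t) = e^(−1.460) = 0.2323.
C_N = 0.101×1.53/(0.158−0.101) × (0.3933−0.2323) = 2.711×0.1610 = 0.4365 mol/dm³.
Y_N = C_N/C_{M0} = 0.4365/1.53 = 0.285.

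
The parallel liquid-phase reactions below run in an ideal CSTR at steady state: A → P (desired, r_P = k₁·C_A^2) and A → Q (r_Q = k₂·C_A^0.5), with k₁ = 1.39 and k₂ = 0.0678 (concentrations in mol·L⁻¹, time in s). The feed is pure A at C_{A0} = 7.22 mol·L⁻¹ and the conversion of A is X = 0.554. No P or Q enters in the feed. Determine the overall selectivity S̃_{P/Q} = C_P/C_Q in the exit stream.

118

Exit C_A = C_{A0}(1−X) = 7.22×0.446 = 3.220 mol·L⁻¹.
A CSTR operates uniformly at the exit composition, giving r_P = 14.41 and r_Q = 0.1217 (each k·C_A^n at C_A = 3.220).
Overall selectivity = C_P/C_Q = r_Pτ/(r_Qτ) = r_P/r_Q = 118.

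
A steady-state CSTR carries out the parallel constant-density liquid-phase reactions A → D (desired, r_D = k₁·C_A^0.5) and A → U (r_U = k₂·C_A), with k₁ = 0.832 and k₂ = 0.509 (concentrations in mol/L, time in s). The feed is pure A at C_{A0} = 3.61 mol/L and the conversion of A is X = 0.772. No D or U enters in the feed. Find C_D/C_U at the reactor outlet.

1.80

Exit C_A = C_{A0}(1−X) = 3.61×0.228 = 0.8231 mol/L.
Rates in a CSTR are evaluated at the outlet concentration: r_D = 0.832×0.8231^0.5 = 0.7548, r_U = 0.509×0.8231 = 0.4189.
Overall selectivity = C_D/C_U = r_Dτ/(r_Uτ) = r_D/r_U = 1.80.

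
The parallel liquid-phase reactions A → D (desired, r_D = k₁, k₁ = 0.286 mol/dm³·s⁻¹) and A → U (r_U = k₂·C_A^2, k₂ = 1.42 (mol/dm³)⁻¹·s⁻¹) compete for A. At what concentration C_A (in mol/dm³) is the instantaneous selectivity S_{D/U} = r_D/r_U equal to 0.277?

0.853 mol/dm³

S_{D/U} = (k₁/k₂)·C_A^-2 ⇒ C_A = (S·k₂/k₁)^(-0.5).
= (0.277×1.42/0.286)^(-0.5) = (1.375)^(-0.5) = 0.853 mol/dm³.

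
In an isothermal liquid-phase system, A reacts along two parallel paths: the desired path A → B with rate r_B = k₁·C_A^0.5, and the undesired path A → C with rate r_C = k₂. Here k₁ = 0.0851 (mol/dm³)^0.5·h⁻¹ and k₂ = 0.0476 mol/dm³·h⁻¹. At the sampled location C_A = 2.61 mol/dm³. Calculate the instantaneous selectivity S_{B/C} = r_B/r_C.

2.89

S_{B/C} = r_B/r_C = (k₁·C_A^0.5)/(k₂) = (k₁/k₂)·C_A^0.5.
= (0.0851×2.610^0.5) / (0.0476) = 0.1375/0.04760 = 2.89.
Since the desired path is higher order in A, keeping C_A high (PFR or concentrated feed) favours B.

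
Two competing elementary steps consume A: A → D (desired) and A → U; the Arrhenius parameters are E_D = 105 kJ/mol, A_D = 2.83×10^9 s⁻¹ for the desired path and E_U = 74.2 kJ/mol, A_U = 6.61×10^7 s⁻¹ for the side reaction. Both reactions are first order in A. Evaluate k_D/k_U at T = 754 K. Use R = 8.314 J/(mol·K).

0.315

k_D/k_U = (A_D/A_U)·exp[−(E_D−E_U)/(RT)] = (A_D/A_U)·exp[(E_U−E_D)/(RT)].
(E_U−E_D)/(RT) = (74.2−105)×10³/(8.314×754) = -30800/6269 = -4.913.
k_D/k_U = (2.83×10^9/6.61×10^7)·exp(-4.913) = 42.81 × 0.007349 = 0.315.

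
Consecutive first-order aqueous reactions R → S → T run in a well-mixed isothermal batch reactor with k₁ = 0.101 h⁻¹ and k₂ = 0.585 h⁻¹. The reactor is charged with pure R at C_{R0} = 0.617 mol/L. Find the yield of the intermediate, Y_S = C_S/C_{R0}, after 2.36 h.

For first-order series with pure R initially, C_S(t) = k₁C_{R0}/(k₂−k₁)·(e^(−k₁t) − e^(−k₂t)).
e^(−k₁t) = e^(−0.101×2.36) = e^(−0.2384) = 0.7879; e^(−k₂t) = e^(−1.381) = 0.2514.
C_S = 0.101×0.617/(0.585−0.101) × (0.7879−0.2514) = 0.1288×0.5365 = 0.06908 mol/L.
Y_S = C_S/C_{R0} = 0.06908/0.617 = 0.112.

0.112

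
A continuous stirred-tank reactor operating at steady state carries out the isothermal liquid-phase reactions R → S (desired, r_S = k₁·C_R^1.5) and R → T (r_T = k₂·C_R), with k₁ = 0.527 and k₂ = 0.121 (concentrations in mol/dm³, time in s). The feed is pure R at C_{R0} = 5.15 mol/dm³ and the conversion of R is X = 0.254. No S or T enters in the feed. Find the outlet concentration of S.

Exit C_R = C_{R0}(1−X) = 5.15×0.746 = 3.842 mol/dm³.
In a CSTR the entire volume is at exit conditions, so r_S = 0.527×3.842^1.5 = 3.969 and r_T = 0.121×3.842 = 0.4649.
Fraction of consumed R going to S: r_S/(r_S+r_T) = 0.8951.
C_S = 0.8951·C_{R0}·X = 0.8951×5.15×0.254 = 1.17 mol/dm³.

1.17 mol/dm³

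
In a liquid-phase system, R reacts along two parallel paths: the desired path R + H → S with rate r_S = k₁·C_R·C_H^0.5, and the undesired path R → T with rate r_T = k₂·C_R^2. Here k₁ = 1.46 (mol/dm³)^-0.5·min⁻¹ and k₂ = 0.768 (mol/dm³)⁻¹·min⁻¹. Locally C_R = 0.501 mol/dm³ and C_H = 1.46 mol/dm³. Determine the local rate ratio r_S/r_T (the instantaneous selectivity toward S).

4.58

S_{S/T} = r_S/r_T = (k₁·C_R·C_H^0.5)/(k₂·C_R^2) = (k₁/k₂)·C_R⁻¹·C_H^0.5.
= (1.46×0.5010×1.460^0.5) / (0.768×0.5010^2) = 0.8838/0.1928 = 4.58.
The undesired path is higher order in R, so low C_R (CSTR or dilute feed) favours S.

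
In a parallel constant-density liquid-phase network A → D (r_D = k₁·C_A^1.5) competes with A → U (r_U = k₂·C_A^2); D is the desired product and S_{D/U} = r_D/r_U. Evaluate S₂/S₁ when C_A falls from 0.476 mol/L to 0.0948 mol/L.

S_{D/U} = (k₁/k₂)·C_A^-0.5, so S₂/S₁ = (C_{A,2}/C_{A,1})^-0.5.
= (0.0948/0.476)^(-0.5) = (0.1992)^(-0.5) = 2.24.

2.24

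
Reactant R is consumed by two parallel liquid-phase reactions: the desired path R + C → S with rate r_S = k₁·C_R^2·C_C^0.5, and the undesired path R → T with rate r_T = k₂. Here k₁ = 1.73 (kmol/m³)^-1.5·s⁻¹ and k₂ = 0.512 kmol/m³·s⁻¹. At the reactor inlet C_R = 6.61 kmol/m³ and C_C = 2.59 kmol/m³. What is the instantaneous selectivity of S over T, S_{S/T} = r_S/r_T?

238

S_{S/T} = r_S/r_T = (k₁·C_R^2·C_C^0.5)/(k₂) = (k₁/k₂)·C_R^2·C_C^0.5.
= (1.73×6.610^2×2.590^0.5) / (0.512) = 121.6/0.5120 = 238.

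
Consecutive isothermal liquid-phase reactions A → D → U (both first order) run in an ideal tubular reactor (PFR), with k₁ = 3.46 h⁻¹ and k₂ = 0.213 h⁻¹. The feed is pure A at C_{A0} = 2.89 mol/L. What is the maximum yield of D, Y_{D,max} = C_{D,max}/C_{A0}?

0.833

At the optimum, C_{D,max}/C_{A0} = (k₁/k₂)^[k₂/(k₂−k₁)].
= (3.46/0.213)^(0.213/(0.213−3.46)) = (16.24)^(-0.06560) = 0.8329.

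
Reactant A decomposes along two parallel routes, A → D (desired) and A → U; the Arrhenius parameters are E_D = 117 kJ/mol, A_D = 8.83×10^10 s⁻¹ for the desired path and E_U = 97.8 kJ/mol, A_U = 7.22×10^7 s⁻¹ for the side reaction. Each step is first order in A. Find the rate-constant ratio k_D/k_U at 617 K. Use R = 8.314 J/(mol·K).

k_D/k_U = (A_D/A_U)·exp[−(E_D−E_U)/(RT)] = (A_D/A_U)·exp[(E_U−E_D)/(RT)].
(E_U−E_D)/(RT) = (97.8−117)×10³/(8.314×617) = -19200/5130 = -3.743.
k_D/k_U = (8.83×10^10/7.22×10^7)·exp(-3.743) = 1223 × 0.02369 = 29.0.
Since E_D > E_U, raising the temperature improves selectivity toward D.

29.0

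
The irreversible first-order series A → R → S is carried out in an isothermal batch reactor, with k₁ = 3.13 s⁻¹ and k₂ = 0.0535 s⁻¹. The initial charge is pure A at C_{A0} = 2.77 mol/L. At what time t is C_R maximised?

Setting dC_R/dt = 0 gives t_opt = ln(k₂/k₁)/(k₂−k₁).
= ln(0.0535/3.13)/(0.0535−3.13) = ln(0.01709)/-3.076 = -4.069/-3.076 = 1.32 s.

1.32 s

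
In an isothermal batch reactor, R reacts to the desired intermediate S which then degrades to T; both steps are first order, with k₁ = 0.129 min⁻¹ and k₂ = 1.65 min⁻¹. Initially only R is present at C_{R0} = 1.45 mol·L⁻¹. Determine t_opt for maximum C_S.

1.68 min

Setting dC_S/dt = 0 gives t_opt = ln(k₂/k₁)/(k₂−k₁).
= ln(1.65/0.129)/(1.65−0.129) = ln(12.79)/1.521 = 2.549/1.521 = 1.68 min.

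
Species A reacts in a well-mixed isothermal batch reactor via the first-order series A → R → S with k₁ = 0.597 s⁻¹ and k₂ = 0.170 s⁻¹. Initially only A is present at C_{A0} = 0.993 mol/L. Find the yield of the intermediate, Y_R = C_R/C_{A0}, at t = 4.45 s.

0.558

Solving the coupled first-order balances gives C_R(t) = [k₁/(k₂−k₁)]·C_{A0}·(e^(−k₁t) − e^(−k₂t)).
e^(−k₁t) = e^(−0.597×4.45) = e^(−2.657) = 0.07018; e^(−k₂t) = e^(−0.7565) = 0.4693.
C_R = 0.597×0.993/(0.170−0.597) × (0.07018−0.4693) = (-1.388)×(-0.3991) = 0.5541 mol/L.
Y_R = C_R/C_{A0} = 0.5541/0.993 = 0.558.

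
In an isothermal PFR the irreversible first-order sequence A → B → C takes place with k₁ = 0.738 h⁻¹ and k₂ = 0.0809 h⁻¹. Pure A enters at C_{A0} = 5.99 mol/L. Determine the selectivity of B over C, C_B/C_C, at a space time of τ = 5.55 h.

The intermediate concentration in a first-order A→B→C sequence is C_B = k₁C_{A0}(e^(−k₁τ) − e^(−k₂τ))/(k₂−k₁).
e^(−k₁τ) = e^(−0.738×5.55) = e^(−4.096) = 0.01664; e^(−k₂τ) = e^(−0.4490) = 0.6383.
C_B = 0.738×5.99/(0.0809−0.738) × (0.01664−0.6383) = (-6.727)×(-0.6216) = 4.182 mol/L.
C_A = C_{A0}e^(−k₁τ) = 0.09968 mol/L, so C_C = C_{A0}−C_A−C_B = 1.708 mol/L; C_B/C_C = 2.45.

2.45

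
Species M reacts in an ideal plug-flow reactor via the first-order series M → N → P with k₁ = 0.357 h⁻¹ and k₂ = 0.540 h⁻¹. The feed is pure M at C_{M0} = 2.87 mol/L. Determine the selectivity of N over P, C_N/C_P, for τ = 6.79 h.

For first-order series with pure M initially, C_N(τ) = k₁C_{M0}/(k₂−k₁)·(e^(−k₁τ) − e^(−k₂τ)).
e^(−k₁τ) = e^(−0.357×6.79) = e^(−2.424) = 0.08856; e^(−k₂τ) = e^(−3.667) = 0.02556.
C_N = 0.357×2.87/(0.540−0.357) × (0.08856−0.02556) = 5.599×0.06300 = 0.3527 mol/L.
C_M = C_{M0}e^(−k₁τ) = 0.2542 mol/L, so C_P = C_{M0}−C_M−C_N = 2.263 mol/L; C_N/C_P = 0.156.

0.156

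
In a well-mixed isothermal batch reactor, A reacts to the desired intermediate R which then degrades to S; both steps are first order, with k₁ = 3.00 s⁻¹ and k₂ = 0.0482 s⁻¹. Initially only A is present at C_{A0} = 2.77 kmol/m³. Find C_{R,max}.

At the optimum, C_{R,max}/C_{A0} = (k₁/k₂)^[k₂/(k₂−k₁)].
= (3.00/0.0482)^(0.0482/(0.0482−3.00)) = (62.24)^(-0.01633) = 0.9348.
C_{R,max} = 0.9348×2.77 = 2.59 kmol/m³.

2.59 kmol/m³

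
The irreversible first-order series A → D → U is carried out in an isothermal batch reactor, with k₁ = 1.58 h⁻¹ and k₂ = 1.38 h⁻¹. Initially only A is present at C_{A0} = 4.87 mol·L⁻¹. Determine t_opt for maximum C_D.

For first-order series the maximum of C_D occurs at t_opt = ln(k₂/k₁)/(k₂−k₁).
= ln(1.38/1.58)/(1.38−1.58) = ln(0.8734)/-0.2000 = -0.1353/-0.2000 = 0.677 h.

0.677 h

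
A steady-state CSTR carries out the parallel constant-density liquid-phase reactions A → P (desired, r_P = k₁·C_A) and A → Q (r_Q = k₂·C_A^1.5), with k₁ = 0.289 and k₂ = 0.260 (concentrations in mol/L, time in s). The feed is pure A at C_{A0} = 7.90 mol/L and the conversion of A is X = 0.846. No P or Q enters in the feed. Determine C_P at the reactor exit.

Exit C_A = C_{A0}(1−X) = 7.90×0.154 = 1.217 mol/L.
In a CSTR the entire volume is at exit conditions, so r_P = 0.289×1.217 = 0.3516 and r_Q = 0.260×1.217^1.5 = 0.3489.
Fraction of consumed A going to P: r_P/(r_P+r_Q) = 0.5019.
C_P = 0.5019·C_{A0}·X = 0.5019×7.90×0.846 = 3.35 mol/L.

3.35 mol/L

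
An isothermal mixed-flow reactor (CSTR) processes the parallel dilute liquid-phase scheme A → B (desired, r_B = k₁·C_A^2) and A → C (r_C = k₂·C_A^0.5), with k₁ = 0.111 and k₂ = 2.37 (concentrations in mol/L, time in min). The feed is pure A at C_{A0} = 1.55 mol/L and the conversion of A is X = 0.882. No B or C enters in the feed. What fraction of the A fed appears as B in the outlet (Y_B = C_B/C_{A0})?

0.00322

Exit C_A = C_{A0}(1−X) = 1.55×0.118 = 0.1829 mol/L.
Rates in a CSTR are evaluated at the outlet concentration: r_B = 0.111×0.1829^2 = 0.003713, r_C = 2.37×0.1829^0.5 = 1.014.
Fraction of consumed A going to B: r_B/(r_B+r_C) = 0.003650.
C_B = 0.003650·C_{A0}·X = 0.003650×1.55×0.882 = 0.00499 mol/L; Y_B = C_B/C_{A0} = 0.00322.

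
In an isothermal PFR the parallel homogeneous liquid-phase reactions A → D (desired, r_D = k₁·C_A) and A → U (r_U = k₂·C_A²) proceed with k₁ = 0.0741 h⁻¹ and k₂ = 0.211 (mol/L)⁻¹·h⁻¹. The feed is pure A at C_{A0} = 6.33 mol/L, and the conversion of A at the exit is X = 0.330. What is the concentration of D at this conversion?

C_A = C_{A0}(1−X) = 4.241 mol/L.
Along a PFR/batch, dC_D/dC_A = −r_D/(r_D+r_U) = −k₁/(k₁+k₂·C_A).
Integrating from C_{A0} to C_A: C_D = (0.0741/0.211)·ln[(0.0741+0.211·6.33)/(0.0741+0.211·4.24)] = 0.3512·ln(1.410/0.9690) = 0.1317 mol/L.

0.132 mol/L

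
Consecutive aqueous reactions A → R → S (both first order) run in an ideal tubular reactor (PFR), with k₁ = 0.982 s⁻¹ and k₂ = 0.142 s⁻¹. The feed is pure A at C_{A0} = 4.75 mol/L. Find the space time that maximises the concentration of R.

2.30 s

Setting dC_R/dτ = 0 gives τ_opt = ln(k₂/k₁)/(k₂−k₁).
= ln(0.142/0.982)/(0.142−0.982) = ln(0.1446)/-0.8400 = -1.934/-0.8400 = 2.30 s.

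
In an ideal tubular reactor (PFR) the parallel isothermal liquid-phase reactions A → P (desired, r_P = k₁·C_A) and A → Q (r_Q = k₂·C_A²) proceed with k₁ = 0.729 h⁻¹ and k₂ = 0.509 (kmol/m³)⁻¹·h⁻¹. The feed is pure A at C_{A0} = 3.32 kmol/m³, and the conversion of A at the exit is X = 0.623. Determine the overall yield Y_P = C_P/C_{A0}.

0.246

C_A = C_{A0}(1−X) = 1.252 kmol/m³.
Along a PFR/batch, dC_P/dC_A = −r_P/(r_P+r_Q) = −k₁/(k₁+k₂·C_A).
Integrating from C_{A0} to C_A: C_P = (0.729/0.509)·ln[(0.729+0.509·3.32)/(0.729+0.509·1.25)] = 1.432·ln(2.419/1.366) = 0.8183 kmol/m³.
Y_P = C_P/C_{A0} = 0.8183/3.32 = 0.246.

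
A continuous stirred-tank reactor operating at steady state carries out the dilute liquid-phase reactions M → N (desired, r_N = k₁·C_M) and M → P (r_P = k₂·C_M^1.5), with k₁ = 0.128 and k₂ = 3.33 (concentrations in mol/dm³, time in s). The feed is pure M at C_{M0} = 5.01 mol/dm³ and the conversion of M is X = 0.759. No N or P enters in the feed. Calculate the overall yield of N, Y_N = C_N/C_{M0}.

Exit C_M = C_{M0}(1−X) = 5.01×0.241 = 1.207 mol/dm³.
In a CSTR the entire volume is at exit conditions, so r_N = 0.128×1.207 = 0.1545 and r_P = 3.33×1.207^1.5 = 4.418.
Fraction of consumed M going to N: r_N/(r_N+r_P) = 0.03380.
C_N = 0.03380·C_{M0}·X = 0.03380×5.01×0.759 = 0.129 mol/dm³; Y_N = C_N/C_{M0} = 0.0257.

0.0257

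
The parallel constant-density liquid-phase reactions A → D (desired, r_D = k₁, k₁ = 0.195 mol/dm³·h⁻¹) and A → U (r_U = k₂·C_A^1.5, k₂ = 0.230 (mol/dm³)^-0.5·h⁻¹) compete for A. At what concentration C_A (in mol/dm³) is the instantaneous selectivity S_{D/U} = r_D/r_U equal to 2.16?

0.536 mol/dm³

S_{D/U} = (k₁/k₂)·C_A^-1.5 ⇒ C_A = (S·k₂/k₁)^(1/(-1.5)).
= (2.16×0.230/0.195)^(-0.6667) = (2.548)^(-0.6667) = 0.536 mol/dm³.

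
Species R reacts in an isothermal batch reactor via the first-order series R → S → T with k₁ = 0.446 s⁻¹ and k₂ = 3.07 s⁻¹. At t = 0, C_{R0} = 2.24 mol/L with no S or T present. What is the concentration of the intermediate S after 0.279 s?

0.175 mol/L

The intermediate concentration in a first-order A→B→C sequence is C_S = k₁C_{R0}(e^(−k₁t) − e^(−k₂t))/(k₂−k₁).
e^(−k₁t) = e^(−0.446×0.279) = e^(−0.1244) = 0.8830; e^(−k₂t) = e^(−0.8565) = 0.4246.
C_S = 0.446×2.24/(3.07−0.446) × (0.8830−0.4246) = 0.3807×0.4584 = 0.1745 mol/L.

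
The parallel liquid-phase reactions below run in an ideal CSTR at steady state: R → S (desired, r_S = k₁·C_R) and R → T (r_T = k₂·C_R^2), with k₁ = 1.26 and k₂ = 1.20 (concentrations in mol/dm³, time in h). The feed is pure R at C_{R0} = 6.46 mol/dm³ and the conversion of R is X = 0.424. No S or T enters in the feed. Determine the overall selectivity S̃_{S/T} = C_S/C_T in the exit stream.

0.282

Exit C_R = C_{R0}(1−X) = 6.46×0.576 = 3.721 mol/dm³.
Rates in a CSTR are evaluated at the outlet concentration: r_S = 1.26×3.721 = 4.688, r_T = 1.20×3.721^2 = 16.61.
Overall selectivity = C_S/C_T = r_Sτ/(r_Tτ) = r_S/r_T = 0.282.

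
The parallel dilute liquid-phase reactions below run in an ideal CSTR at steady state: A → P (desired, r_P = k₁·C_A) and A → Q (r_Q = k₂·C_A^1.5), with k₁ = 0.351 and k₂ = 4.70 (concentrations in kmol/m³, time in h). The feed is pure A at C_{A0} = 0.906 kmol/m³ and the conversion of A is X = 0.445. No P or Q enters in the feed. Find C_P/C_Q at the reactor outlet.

Exit C_A = C_{A0}(1−X) = 0.906×0.555 = 0.5028 kmol/m³.
A CSTR operates uniformly at the exit composition, giving r_P = 0.1765 and r_Q = 1.676 (each k·C_A^n at C_A = 0.5028).
Overall selectivity = C_P/C_Q = r_Pτ/(r_Qτ) = r_P/r_Q = 0.105.

0.105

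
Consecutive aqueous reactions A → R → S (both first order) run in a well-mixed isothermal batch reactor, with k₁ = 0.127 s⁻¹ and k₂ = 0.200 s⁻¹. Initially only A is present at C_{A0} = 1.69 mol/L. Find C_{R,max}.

0.487 mol/L

Evaluating C_R at t_opt = ln(k₂/k₁)/(k₂−k₁) gives C_{R,max}/C_{A0} = (k₁/k₂)^[k₂/(k₂−k₁)].
= (0.127/0.200)^(0.200/(0.200−0.127)) = (0.6350)^(2.740) = 0.2882.
C_{R,max} = 0.2882×1.69 = 0.487 mol/L.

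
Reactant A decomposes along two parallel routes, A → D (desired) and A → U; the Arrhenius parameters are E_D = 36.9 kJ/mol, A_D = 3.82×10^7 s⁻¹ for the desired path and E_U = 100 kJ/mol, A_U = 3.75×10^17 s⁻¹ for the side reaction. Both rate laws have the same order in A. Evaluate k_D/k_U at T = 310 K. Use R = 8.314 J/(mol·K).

4.37

k_D/k_U = (A_D/A_U)·exp[−(E_D−E_U)/(RT)] = (A_D/A_U)·exp[(E_U−E_D)/(RT)].
(E_U−E_D)/(RT) = (100−36.9)×10³/(8.314×310) = 63100/2577 = 24.48.
k_D/k_U = (3.82×10^7/3.75×10^17)·exp(24.48) = 1.019×10^-10 × 4.292×10^10 = 4.37.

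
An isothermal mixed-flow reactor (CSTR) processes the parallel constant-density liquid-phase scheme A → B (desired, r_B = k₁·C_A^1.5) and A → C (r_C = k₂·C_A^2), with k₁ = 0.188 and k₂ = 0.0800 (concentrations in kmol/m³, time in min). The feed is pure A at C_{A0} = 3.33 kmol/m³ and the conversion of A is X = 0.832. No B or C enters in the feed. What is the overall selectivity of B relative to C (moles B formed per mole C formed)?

3.14

Exit C_A = C_{A0}(1−X) = 3.33×0.168 = 0.5594 kmol/m³.
A CSTR operates uniformly at the exit composition, giving r_B = 0.07867 and r_C = 0.02504 (each k·C_A^n at C_A = 0.5594).
Overall selectivity = C_B/C_C = r_Bτ/(r_Cτ) = r_B/r_C = 3.14.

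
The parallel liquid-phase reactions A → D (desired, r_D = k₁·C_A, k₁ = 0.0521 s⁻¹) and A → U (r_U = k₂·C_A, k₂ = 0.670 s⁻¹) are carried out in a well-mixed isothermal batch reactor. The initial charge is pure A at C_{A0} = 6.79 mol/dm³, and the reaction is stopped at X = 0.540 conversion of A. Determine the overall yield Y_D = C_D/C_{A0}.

C_A = C_{A0}(1−X) = 3.123 mol/dm³.
Both paths are first order in A, so the instantaneous fraction to D is constant: dC_D/d(−C_A) = k₁/(k₁+k₂) = 0.07215.
C_D = 0.07215·(C_{A0}−C_A) = 0.07215×3.667 = 0.265 mol/dm³.
Y_D = C_D/C_{A0} = 0.2645/6.79 = 0.0390.

0.0390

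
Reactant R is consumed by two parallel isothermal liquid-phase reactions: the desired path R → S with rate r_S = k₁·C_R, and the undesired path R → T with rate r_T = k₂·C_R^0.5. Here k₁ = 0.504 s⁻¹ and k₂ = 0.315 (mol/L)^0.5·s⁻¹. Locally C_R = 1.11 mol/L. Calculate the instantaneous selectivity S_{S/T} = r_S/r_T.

S_{S/T} = r_S/r_T = (k₁·C_R)/(k₂·C_R^0.5) = (k₁/k₂)·C_R^0.5.
= (0.504×1.110) / (0.315×1.110^0.5) = 0.5594/0.3319 = 1.69.
Since the desired path is higher order in R, keeping C_R high (PFR or concentrated feed) favours S.

1.69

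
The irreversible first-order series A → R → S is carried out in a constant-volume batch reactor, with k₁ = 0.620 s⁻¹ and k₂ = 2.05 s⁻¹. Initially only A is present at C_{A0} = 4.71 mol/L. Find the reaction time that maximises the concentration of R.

For first-order series the maximum of C_R occurs at t_opt = ln(k₂/k₁)/(k₂−k₁).
= ln(2.05/0.620)/(2.05−0.620) = ln(3.306)/1.430 = 1.196/1.430 = 0.836 s.

0.836 s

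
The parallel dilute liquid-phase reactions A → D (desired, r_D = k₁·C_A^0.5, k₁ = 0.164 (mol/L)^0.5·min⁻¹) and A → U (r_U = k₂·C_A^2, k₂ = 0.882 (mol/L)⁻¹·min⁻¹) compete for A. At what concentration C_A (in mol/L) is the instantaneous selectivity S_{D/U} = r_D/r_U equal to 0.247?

S_{D/U} = (k₁/k₂)·C_A^-1.5 ⇒ C_A = (S·k₂/k₁)^(1/(-1.5)).
= (0.247×0.882/0.164)^(-0.6667) = (1.328)^(-0.6667) = 0.828 mol/L.

0.828 mol/L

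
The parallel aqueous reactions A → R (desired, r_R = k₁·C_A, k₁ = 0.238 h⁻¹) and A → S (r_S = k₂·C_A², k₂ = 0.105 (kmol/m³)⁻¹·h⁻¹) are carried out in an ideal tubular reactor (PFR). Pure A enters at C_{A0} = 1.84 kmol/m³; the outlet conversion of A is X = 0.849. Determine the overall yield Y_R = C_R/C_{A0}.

C_A = C_{A0}(1−X) = 0.2778 kmol/m³.
Along a PFR/batch, dC_R/dC_A = −r_R/(r_R+r_S) = −k₁/(k₁+k₂·C_A).
Integrating from C_{A0} to C_A: C_R = (0.238/0.105)·ln[(0.238+0.105·1.84)/(0.238+0.105·0.278)] = 2.267·ln(0.4312/0.2672) = 1.085 kmol/m³.
Y_R = C_R/C_{A0} = 1.085/1.84 = 0.590.

0.590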